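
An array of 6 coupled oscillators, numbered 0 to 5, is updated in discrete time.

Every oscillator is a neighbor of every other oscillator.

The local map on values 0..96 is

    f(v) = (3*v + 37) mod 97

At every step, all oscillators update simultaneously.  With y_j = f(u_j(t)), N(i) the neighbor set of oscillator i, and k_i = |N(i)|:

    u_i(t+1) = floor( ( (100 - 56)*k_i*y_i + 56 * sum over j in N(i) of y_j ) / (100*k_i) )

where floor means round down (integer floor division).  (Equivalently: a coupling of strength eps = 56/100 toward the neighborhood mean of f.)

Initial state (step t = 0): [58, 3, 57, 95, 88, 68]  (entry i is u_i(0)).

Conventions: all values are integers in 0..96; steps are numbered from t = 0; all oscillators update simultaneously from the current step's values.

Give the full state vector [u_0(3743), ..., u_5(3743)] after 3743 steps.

Answer: [71, 45, 70, 73, 68, 45]
Key observation: The state at step 16, [59, 65, 58, 61, 56, 65], reappears at step 24: the system is in a cycle of period 8 from step 16 on.  Therefore the state at step 3743 equals the state at step 16 + ((3743 - 16) mod 8) = 23, which is [71, 45, 70, 73, 68, 45].

Derivation:
t=0: [58, 3, 57, 95, 88, 68]
t=1: [24, 33, 23, 28, 21, 33]
t=2: [18, 26, 17, 21, 15, 26]
t=3: [63, 39, 62, 34, 60, 39]
t=4: [37, 45, 36, 40, 34, 45]
t=5: [56, 63, 55, 58, 53, 63]
t=6: [15, 21, 14, 17, 12, 21]
t=7: [63, 37, 62, 65, 60, 37]
t=8: [35, 41, 34, 37, 32, 41]
t=9: [48, 54, 47, 50, 45, 54]
t=10: [65, 39, 64, 67, 62, 39]
t=11: [41, 47, 40, 43, 38, 47]
t=12: [66, 72, 65, 68, 63, 72]
t=13: [44, 50, 43, 46, 41, 50]
t=14: [75, 81, 74, 77, 72, 81]
t=15: [71, 77, 70, 73, 68, 77]
t=16: [59, 65, 58, 61, 56, 65]
t=17: [23, 29, 22, 25, 20, 29]
t=18: [12, 18, 11, 14, 9, 18]
t=19: [76, 82, 75, 78, 73, 82]
t=20: [74, 80, 73, 76, 71, 80]
t=21: [68, 74, 67, 70, 65, 74]
t=22: [50, 56, 49, 52, 47, 56]
t=23: [71, 45, 70, 73, 68, 45]
t=24: [59, 65, 58, 61, 56, 65]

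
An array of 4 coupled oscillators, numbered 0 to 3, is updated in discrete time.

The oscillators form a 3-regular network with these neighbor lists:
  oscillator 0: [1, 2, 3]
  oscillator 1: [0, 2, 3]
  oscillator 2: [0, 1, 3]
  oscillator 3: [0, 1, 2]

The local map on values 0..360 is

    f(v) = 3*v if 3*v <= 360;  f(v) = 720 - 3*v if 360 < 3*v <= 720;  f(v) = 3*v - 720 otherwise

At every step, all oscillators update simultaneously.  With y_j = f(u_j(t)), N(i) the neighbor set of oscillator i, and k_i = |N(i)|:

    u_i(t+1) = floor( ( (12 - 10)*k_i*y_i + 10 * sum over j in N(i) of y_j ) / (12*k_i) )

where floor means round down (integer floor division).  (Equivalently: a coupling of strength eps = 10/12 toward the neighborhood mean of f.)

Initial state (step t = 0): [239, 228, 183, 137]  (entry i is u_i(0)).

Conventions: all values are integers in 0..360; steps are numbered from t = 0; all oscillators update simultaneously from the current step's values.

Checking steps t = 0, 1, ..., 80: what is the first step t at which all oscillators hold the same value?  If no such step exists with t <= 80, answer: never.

Answer: 5
Key observation: Synchronization is absorbing here: once all oscillators are equal they stay equal, and step 5 is the first all-equal step.

Derivation:
t=0: [239, 228, 183, 137]  (not all equal)
t=1: [143, 140, 125, 109]  (not all equal)
t=2: [318, 317, 312, 314]  (not all equal)
t=3: [224, 225, 226, 226]  (not all equal)
t=4: [43, 44, 44, 44]  (not all equal)
t=5: [131, 131, 131, 131]  (all equal)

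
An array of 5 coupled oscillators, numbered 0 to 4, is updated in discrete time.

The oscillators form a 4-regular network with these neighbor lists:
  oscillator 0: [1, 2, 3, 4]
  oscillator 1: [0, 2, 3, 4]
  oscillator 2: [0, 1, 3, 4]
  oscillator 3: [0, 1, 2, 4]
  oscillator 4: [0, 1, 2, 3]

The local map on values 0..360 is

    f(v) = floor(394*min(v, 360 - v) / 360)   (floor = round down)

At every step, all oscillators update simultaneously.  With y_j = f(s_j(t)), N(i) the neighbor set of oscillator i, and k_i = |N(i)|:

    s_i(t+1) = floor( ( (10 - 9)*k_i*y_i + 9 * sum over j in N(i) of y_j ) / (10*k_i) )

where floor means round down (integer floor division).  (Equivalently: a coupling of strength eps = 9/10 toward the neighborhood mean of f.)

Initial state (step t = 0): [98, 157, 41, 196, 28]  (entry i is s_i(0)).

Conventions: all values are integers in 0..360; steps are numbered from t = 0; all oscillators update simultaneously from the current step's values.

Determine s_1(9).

Simulating step by step:
t=0: [98, 157, 41, 196, 28]
t=1: [106, 98, 113, 97, 115]
t=2: [115, 116, 114, 116, 114]
t=3: [125, 124, 125, 124, 125]
t=4: [135, 135, 135, 135, 135]
t=5: [147, 147, 147, 147, 147]
t=6: [160, 160, 160, 160, 160]
t=7: [175, 175, 175, 175, 175]
t=8: [191, 191, 191, 191, 191]
t=9: [184, 184, 184, 184, 184]

Answer: s_1(9) = 184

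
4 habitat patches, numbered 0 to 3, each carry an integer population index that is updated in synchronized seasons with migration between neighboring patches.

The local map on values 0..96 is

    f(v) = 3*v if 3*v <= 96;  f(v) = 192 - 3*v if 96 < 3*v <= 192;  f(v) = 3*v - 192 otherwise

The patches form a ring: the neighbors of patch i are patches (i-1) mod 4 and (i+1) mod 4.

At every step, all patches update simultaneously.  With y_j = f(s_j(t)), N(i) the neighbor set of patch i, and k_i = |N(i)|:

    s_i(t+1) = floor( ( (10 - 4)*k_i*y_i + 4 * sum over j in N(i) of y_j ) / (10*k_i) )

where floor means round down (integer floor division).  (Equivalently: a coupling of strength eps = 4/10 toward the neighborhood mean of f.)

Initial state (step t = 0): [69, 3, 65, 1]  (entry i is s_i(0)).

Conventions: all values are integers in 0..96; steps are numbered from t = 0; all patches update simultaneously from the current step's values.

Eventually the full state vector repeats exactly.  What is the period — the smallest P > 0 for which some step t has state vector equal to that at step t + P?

Simulating step by step:
t=0: [69, 3, 65, 1]
t=1: [11, 9, 4, 5]
t=2: [28, 25, 15, 18]
t=3: [76, 70, 52, 58]
t=4: [28, 25, 28, 25]
t=5: [80, 78, 80, 78]
t=6: [45, 44, 45, 44]
t=7: [58, 58, 58, 58]
t=8: [18, 18, 18, 18]
t=9: [54, 54, 54, 54]
t=10: [30, 30, 30, 30]
t=11: [90, 90, 90, 90]
t=12: [78, 78, 78, 78]
t=13: [42, 42, 42, 42]
t=14: [66, 66, 66, 66]
t=15: [6, 6, 6, 6]
t=16: [18, 18, 18, 18]

Answer: 8
Key observation: The state at step 8, [18, 18, 18, 18], reappears at step 16 — and no state repeats earlier — so the cycle the system enters has period 8.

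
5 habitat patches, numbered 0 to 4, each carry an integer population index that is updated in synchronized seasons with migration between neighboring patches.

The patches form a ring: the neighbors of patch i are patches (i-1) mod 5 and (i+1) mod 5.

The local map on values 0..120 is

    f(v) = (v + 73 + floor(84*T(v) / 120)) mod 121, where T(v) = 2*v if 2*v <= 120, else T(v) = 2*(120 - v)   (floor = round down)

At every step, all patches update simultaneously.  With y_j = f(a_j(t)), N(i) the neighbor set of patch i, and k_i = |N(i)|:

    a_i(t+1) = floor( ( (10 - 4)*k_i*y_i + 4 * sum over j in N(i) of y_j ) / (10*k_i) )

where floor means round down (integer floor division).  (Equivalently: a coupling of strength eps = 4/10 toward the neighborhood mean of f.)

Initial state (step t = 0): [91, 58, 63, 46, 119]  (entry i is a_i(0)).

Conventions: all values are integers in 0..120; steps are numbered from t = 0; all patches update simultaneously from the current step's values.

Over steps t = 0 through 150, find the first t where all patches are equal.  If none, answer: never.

Answer: 4
Key observation: Synchronization is absorbing here: once all patches are equal they stay equal, and step 4 is the first all-equal step.

Derivation:
t=0: [91, 58, 63, 46, 119]  (not all equal)
t=1: [82, 90, 87, 70, 72]  (not all equal)
t=2: [87, 84, 86, 90, 90]  (not all equal)
t=3: [85, 85, 85, 84, 84]  (not all equal)
t=4: [86, 86, 86, 86, 86]  (all equal)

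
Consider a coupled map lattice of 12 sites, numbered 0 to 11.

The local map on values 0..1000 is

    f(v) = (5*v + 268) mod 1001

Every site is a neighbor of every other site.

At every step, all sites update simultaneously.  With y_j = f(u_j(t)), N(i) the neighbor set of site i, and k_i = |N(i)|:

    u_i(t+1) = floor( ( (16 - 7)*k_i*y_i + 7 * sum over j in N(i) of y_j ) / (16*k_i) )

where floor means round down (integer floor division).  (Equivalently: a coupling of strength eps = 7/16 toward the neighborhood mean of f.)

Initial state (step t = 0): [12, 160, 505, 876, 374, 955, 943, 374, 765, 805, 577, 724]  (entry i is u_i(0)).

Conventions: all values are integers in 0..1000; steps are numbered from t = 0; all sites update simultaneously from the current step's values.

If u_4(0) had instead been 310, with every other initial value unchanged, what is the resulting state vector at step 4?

Answer: [727, 499, 625, 613, 348, 756, 504, 296, 698, 363, 427, 657]
Key observation: This trace re-runs the system from the modified initial state.

Derivation:
t=0: [12, 160, 505, 876, 310, 955, 943, 374, 765, 805, 577, 724]
t=1: [378, 242, 620, 543, 634, 227, 719, 278, 253, 358, 285, 669]
t=2: [329, 496, 438, 760, 474, 457, 697, 590, 525, 276, 609, 566]
t=3: [726, 639, 487, 282, 581, 537, 641, 361, 715, 587, 411, 299]
t=4: [727, 499, 625, 613, 348, 756, 504, 296, 698, 363, 427, 657]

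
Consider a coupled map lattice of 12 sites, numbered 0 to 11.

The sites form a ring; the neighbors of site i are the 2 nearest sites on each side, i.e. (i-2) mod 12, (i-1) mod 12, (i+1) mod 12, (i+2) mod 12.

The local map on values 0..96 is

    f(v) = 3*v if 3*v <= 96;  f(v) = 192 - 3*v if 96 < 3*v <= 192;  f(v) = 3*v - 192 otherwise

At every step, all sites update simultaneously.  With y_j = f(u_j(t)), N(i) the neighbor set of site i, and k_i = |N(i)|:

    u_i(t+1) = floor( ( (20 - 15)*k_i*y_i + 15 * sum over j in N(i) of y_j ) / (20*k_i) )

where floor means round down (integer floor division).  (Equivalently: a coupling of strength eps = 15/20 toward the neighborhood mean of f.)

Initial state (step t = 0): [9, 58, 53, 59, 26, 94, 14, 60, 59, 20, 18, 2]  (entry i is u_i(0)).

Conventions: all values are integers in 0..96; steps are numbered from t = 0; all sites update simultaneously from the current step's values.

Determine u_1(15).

Answer: u_1(15) = 14

Derivation:
t=0: [9, 58, 53, 59, 26, 94, 14, 60, 59, 20, 18, 2]
t=1: [27, 19, 34, 44, 53, 50, 47, 41, 35, 31, 33, 31]
t=2: [82, 75, 65, 56, 53, 50, 56, 68, 79, 87, 89, 84]
t=3: [45, 34, 27, 26, 25, 27, 30, 36, 45, 53, 61, 58]
t=4: [51, 66, 76, 80, 80, 81, 78, 69, 54, 39, 33, 39]
t=5: [49, 38, 35, 38, 45, 41, 37, 40, 49, 58, 64, 58]
t=6: [45, 62, 70, 74, 73, 71, 65, 57, 43, 29, 23, 30]
t=7: [48, 38, 27, 21, 20, 20, 25, 37, 49, 67, 72, 63]
t=8: [46, 56, 66, 68, 67, 67, 64, 55, 46, 30, 25, 30]
t=9: [50, 36, 20, 12, 7, 11, 18, 35, 49, 68, 72, 68]
t=10: [44, 49, 49, 46, 39, 45, 48, 48, 44, 34, 26, 33]
t=11: [63, 58, 55, 55, 57, 56, 57, 59, 64, 74, 76, 74]
t=12: [21, 20, 19, 23, 23, 21, 16, 17, 19, 22, 20, 23]
t=13: [61, 63, 63, 63, 61, 60, 57, 56, 56, 60, 62, 63]
t=14: [5, 4, 5, 5, 9, 13, 18, 18, 17, 13, 10, 6]
t=15: [17, 14, 16, 21, 29, 37, 45, 47, 45, 38, 30, 22]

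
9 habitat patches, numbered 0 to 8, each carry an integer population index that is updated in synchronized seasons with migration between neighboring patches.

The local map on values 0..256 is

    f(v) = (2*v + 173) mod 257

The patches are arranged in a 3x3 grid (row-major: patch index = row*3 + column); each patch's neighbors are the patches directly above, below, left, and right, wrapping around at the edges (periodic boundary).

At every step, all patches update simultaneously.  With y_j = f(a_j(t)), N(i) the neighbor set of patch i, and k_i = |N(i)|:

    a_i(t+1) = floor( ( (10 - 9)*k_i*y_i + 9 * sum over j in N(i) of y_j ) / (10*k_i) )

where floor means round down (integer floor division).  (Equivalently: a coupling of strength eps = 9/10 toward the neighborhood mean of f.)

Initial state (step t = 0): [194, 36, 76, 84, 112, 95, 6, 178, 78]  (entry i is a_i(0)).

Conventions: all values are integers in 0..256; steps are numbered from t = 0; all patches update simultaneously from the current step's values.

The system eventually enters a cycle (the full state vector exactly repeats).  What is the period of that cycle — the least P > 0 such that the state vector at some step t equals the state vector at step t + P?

Simulating step by step:
t=0: [194, 36, 76, 84, 112, 95, 6, 178, 78]
t=1: [135, 85, 112, 115, 115, 92, 67, 145, 91]
t=2: [113, 161, 119, 123, 135, 129, 148, 106, 121]
t=3: [186, 161, 175, 176, 176, 165, 153, 191, 166]
t=4: [111, 44, 172, 115, 121, 87, 96, 165, 141]
t=5: [72, 123, 97, 125, 125, 122, 174, 129, 120]
t=6: [106, 130, 132, 105, 165, 150, 125, 127, 117]
t=7: [158, 180, 168, 182, 179, 179, 145, 183, 179]
t=8: [135, 120, 89, 108, 20, 71, 87, 60, 114]
t=9: [124, 134, 131, 136, 107, 136, 121, 139, 76]
t=10: [175, 168, 153, 162, 182, 145, 153, 140, 168]
t=11: [211, 126, 183, 127, 203, 186, 179, 188, 215]
t=12: [93, 63, 85, 60, 97, 81, 86, 79, 33]
t=13: [66, 87, 112, 88, 62, 113, 110, 115, 97]
t=14: [107, 93, 101, 91, 109, 100, 102, 99, 137]
t=15: [111, 121, 132, 122, 110, 133, 131, 134, 124]
t=16: [165, 159, 162, 158, 167, 162, 163, 161, 179]
t=17: [237, 242, 189, 243, 237, 190, 189, 190, 217]
t=18: [94, 91, 95, 91, 95, 95, 95, 95, 43]
t=19: [102, 104, 80, 104, 102, 80, 80, 80, 95]
t=20: [102, 100, 103, 100, 102, 103, 103, 103, 79]
t=21: [119, 120, 109, 120, 119, 109, 109, 109, 117]
t=22: [145, 145, 147, 145, 145, 147, 147, 147, 135]
t=23: [207, 207, 202, 207, 207, 202, 202, 202, 207]
t=24: [68, 68, 69, 68, 68, 69, 69, 69, 64]
t=25: [52, 52, 50, 52, 52, 50, 50, 50, 53]
t=26: [18, 18, 19, 18, 18, 19, 19, 19, 16]
t=27: [209, 209, 208, 209, 209, 208, 208, 208, 210]
t=28: [76, 76, 76, 76, 76, 76, 76, 76, 75]
t=29: [68, 68, 67, 68, 68, 67, 67, 67, 67]
t=30: [51, 51, 50, 51, 51, 50, 50, 50, 50]
t=31: [17, 17, 16, 17, 17, 16, 16, 16, 16]
t=32: [206, 206, 205, 206, 206, 205, 205, 205, 205]
t=33: [70, 70, 69, 70, 70, 69, 69, 69, 69]
t=34: [55, 55, 54, 55, 55, 54, 54, 54, 54]
t=35: [25, 25, 24, 25, 25, 24, 24, 24, 24]
t=36: [222, 222, 221, 222, 222, 221, 221, 221, 221]
t=37: [102, 102, 101, 102, 102, 101, 101, 101, 101]
t=38: [119, 119, 118, 119, 119, 118, 118, 118, 118]
t=39: [153, 153, 152, 153, 153, 152, 152, 152, 152]
t=40: [221, 221, 220, 221, 221, 220, 220, 220, 220]
t=41: [100, 100, 99, 100, 100, 99, 99, 99, 99]
t=42: [115, 115, 114, 115, 115, 114, 114, 114, 114]
t=43: [145, 145, 144, 145, 145, 144, 144, 144, 144]
t=44: [205, 205, 204, 205, 205, 204, 204, 204, 204]
t=45: [68, 68, 67, 68, 68, 67, 67, 67, 67]

Answer: 16
Key observation: The state at step 29, [68, 68, 67, 68, 68, 67, 67, 67, 67], reappears at step 45 — and no state repeats earlier — so the cycle the system enters has period 16.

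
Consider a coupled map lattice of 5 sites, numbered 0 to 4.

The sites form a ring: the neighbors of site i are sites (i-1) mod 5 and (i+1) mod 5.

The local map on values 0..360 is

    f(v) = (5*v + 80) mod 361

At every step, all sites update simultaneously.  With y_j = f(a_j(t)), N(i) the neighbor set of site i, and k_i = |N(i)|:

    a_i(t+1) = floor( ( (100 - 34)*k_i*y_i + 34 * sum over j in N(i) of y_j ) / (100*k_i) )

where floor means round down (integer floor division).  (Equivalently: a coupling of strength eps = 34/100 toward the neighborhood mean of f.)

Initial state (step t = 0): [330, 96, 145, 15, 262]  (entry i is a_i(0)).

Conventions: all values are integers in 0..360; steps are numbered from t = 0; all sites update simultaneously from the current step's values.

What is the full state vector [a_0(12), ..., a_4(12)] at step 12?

Answer: [63, 189, 118, 94, 74]

Derivation:
t=0: [330, 96, 145, 15, 262]
t=1: [274, 194, 114, 168, 277]
t=2: [63, 266, 280, 183, 48]
t=3: [132, 227, 125, 240, 263]
t=4: [87, 148, 282, 241, 242]
t=5: [153, 98, 81, 176, 197]
t=6: [175, 179, 157, 236, 287]
t=7: [208, 230, 167, 153, 116]
t=8: [100, 136, 173, 164, 224]
t=9: [170, 100, 183, 175, 144]
t=10: [187, 226, 257, 213, 126]
t=11: [274, 181, 218, 148, 290]
t=12: [63, 189, 118, 94, 74]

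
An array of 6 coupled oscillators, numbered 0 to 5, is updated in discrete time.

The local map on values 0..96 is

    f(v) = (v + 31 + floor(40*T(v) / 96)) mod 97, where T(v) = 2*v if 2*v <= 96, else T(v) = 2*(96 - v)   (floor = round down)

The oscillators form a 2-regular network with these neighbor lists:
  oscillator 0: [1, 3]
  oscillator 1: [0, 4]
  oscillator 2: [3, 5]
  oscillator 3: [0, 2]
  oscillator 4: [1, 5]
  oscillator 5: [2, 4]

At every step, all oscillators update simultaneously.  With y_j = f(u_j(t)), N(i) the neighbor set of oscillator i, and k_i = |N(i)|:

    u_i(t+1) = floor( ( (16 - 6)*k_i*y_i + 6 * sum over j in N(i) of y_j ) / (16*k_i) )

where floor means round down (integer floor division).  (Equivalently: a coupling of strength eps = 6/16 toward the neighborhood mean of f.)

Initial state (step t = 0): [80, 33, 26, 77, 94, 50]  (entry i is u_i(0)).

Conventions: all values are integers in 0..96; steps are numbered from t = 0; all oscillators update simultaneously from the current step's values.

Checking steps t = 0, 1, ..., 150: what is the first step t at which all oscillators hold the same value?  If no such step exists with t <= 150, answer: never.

Answer: 18
Key observation: Synchronization is absorbing here: once all oscillators are equal they stay equal, and step 18 is the first all-equal step.

Derivation:
t=0: [80, 33, 26, 77, 94, 50]  (not all equal)
t=1: [38, 67, 57, 35, 39, 33]  (not all equal)
t=2: [24, 17, 49, 64, 24, 62]  (not all equal)
t=3: [63, 66, 22, 33, 63, 33]  (not all equal)
t=4: [36, 24, 78, 74, 36, 74]  (not all equal)
t=5: [18, 46, 26, 21, 18, 21]  (not all equal)
t=6: [56, 35, 74, 69, 56, 69]  (not all equal)
t=7: [36, 68, 25, 24, 36, 24]  (not all equal)
t=8: [18, 15, 75, 61, 18, 61]  (not all equal)
t=9: [55, 60, 25, 31, 55, 31]  (not all equal)
t=10: [35, 23, 80, 72, 35, 72]  (not all equal)
t=11: [77, 81, 26, 39, 77, 39]  (not all equal)
t=12: [22, 26, 50, 22, 22, 22]  (not all equal)
t=13: [72, 75, 40, 61, 72, 61]  (not all equal)
t=14: [25, 26, 13, 21, 25, 21]  (not all equal)
t=15: [75, 77, 59, 67, 75, 67]  (not all equal)
t=16: [25, 26, 23, 24, 25, 24]  (not all equal)
t=17: [76, 77, 73, 74, 76, 74]  (not all equal)
t=18: [26, 26, 26, 26, 26, 26]  (all equal)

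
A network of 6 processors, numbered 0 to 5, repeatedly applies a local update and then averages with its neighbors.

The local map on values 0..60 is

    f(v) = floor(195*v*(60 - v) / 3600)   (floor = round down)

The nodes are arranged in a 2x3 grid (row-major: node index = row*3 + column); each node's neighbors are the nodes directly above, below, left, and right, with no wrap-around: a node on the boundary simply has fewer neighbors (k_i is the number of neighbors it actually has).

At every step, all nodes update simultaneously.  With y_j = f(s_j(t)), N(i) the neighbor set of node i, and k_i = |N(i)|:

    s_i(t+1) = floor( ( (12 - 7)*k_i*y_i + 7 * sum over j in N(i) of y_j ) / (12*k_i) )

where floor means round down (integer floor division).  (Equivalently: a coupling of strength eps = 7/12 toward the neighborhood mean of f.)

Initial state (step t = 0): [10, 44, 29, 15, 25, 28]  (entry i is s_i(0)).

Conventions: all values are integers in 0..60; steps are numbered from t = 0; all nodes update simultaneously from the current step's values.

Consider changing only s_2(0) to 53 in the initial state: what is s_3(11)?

Simulating step by step:
t=0: [10, 44, 53, 15, 25, 28]
t=1: [32, 34, 33, 36, 43, 39]
t=2: [47, 45, 46, 44, 42, 43]
t=3: [35, 35, 36, 37, 38, 37]
t=4: [46, 46, 46, 46, 45, 45]
t=5: [34, 34, 34, 34, 35, 35]
t=6: [47, 47, 47, 47, 47, 47]
t=7: [33, 33, 33, 33, 33, 33]
t=8: [48, 48, 48, 48, 48, 48]
t=9: [31, 31, 31, 31, 31, 31]
t=10: [48, 48, 48, 48, 48, 48]
t=11: [31, 31, 31, 31, 31, 31]

Answer: s_3(11) = 31
Key observation: This trace re-runs the system from the modified initial state.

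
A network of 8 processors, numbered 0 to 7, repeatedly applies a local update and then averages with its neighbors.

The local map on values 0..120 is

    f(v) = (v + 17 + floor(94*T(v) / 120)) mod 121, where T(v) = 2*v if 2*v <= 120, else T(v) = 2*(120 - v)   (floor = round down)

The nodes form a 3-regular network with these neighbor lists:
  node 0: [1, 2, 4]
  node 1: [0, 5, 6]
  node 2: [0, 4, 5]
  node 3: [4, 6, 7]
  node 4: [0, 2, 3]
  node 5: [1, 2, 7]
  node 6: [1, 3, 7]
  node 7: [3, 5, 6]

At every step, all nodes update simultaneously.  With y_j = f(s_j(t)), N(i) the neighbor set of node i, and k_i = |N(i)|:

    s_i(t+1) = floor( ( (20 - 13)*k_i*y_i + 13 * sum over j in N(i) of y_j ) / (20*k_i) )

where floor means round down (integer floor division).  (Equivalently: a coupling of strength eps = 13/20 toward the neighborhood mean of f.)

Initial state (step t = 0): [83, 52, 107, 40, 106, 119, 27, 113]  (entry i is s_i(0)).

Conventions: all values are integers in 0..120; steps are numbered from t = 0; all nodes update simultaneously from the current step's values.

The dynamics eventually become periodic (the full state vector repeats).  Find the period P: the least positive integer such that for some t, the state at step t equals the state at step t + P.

Answer: 6
Key observation: The state at step 36, [44, 44, 44, 44, 44, 44, 44, 44], reappears at step 42 — and no state repeats earlier — so the cycle the system enters has period 6.

Derivation:
t=0: [83, 52, 107, 40, 106, 119, 27, 113]
t=1: [28, 40, 24, 69, 46, 20, 66, 54]
t=2: [76, 85, 64, 35, 50, 73, 58, 46]
t=3: [36, 39, 39, 54, 50, 35, 48, 46]
t=4: [94, 91, 92, 24, 64, 90, 42, 39]
t=5: [34, 25, 34, 63, 46, 50, 50, 65]
t=6: [79, 61, 67, 35, 60, 58, 46, 37]
t=7: [45, 38, 44, 75, 58, 60, 62, 74]
t=8: [39, 63, 25, 43, 28, 53, 59, 44]
t=9: [87, 59, 79, 33, 75, 40, 29, 21]
t=10: [39, 69, 55, 79, 52, 75, 79, 91]
t=11: [64, 58, 53, 35, 51, 38, 38, 36]
t=12: [38, 74, 51, 91, 49, 79, 96, 110]
t=13: [59, 54, 46, 26, 44, 32, 30, 29]
t=14: [28, 63, 38, 70, 34, 64, 77, 91]
t=15: [88, 54, 91, 53, 89, 58, 40, 39]
t=16: [33, 54, 35, 69, 32, 55, 81, 83]
t=17: [87, 50, 88, 52, 89, 51, 38, 38]
t=18: [31, 46, 32, 66, 32, 46, 76, 76]
t=19: [79, 37, 79, 54, 86, 38, 35, 35]
t=20: [53, 94, 54, 65, 36, 95, 91, 92]
t=21: [48, 30, 48, 53, 62, 31, 34, 34]
t=22: [41, 80, 41, 66, 31, 80, 86, 86]
t=23: [29, 29, 29, 52, 44, 29, 38, 38]
t=24: [73, 95, 73, 61, 48, 95, 90, 90]
t=25: [34, 33, 34, 35, 35, 33, 35, 35]
t=26: [103, 102, 103, 106, 105, 102, 104, 104]
t=27: [25, 25, 25, 24, 24, 25, 24, 24]
t=28: [80, 80, 80, 78, 79, 80, 78, 78]
t=29: [38, 38, 38, 39, 38, 38, 38, 38]
t=30: [114, 114, 114, 115, 114, 114, 114, 114]
t=31: [19, 19, 19, 18, 18, 19, 18, 18]
t=32: [64, 64, 64, 63, 63, 64, 63, 63]
t=33: [47, 47, 47, 48, 47, 47, 47, 47]
t=34: [16, 16, 16, 17, 16, 16, 16, 16]
t=35: [58, 58, 58, 58, 58, 58, 58, 58]
t=36: [44, 44, 44, 44, 44, 44, 44, 44]
t=37: [8, 8, 8, 8, 8, 8, 8, 8]
t=38: [37, 37, 37, 37, 37, 37, 37, 37]
t=39: [111, 111, 111, 111, 111, 111, 111, 111]
t=40: [21, 21, 21, 21, 21, 21, 21, 21]
t=41: [70, 70, 70, 70, 70, 70, 70, 70]
t=42: [44, 44, 44, 44, 44, 44, 44, 44]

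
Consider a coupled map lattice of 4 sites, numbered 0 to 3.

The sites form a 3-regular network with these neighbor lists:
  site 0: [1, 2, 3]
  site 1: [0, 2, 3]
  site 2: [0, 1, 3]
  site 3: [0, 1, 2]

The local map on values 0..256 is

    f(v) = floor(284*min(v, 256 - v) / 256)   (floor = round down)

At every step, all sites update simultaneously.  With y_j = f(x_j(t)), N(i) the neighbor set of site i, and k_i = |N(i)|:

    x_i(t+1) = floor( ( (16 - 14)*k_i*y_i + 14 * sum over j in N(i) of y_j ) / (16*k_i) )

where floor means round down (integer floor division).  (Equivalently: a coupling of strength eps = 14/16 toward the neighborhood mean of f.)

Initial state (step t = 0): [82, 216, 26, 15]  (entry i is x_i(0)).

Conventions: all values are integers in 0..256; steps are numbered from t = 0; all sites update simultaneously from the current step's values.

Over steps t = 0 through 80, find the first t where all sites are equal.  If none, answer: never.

Simulating step by step:
t=0: [82, 216, 26, 15]  (not all equal)
t=1: [36, 44, 47, 49]  (not all equal)
t=2: [49, 48, 47, 47]  (not all equal)
t=3: [52, 52, 52, 52]  (all equal)

Answer: 3
Key observation: Synchronization is absorbing here: once all sites are equal they stay equal, and step 3 is the first all-equal step.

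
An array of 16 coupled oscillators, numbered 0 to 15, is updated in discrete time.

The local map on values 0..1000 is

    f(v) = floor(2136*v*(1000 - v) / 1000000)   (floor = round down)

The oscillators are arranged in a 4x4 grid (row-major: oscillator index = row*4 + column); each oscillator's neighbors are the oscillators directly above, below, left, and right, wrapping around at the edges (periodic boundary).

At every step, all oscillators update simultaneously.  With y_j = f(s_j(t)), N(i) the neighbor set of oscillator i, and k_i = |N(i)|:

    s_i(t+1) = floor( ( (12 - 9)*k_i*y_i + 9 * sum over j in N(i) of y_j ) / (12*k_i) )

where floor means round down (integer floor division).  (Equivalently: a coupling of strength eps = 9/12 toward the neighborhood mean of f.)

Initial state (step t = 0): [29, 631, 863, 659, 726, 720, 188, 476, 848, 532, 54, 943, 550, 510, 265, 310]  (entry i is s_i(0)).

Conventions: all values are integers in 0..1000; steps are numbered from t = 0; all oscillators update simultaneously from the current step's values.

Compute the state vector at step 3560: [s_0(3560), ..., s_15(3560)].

Simulating step by step:
t=0: [29, 631, 863, 659, 726, 720, 188, 476, 848, 532, 54, 943, 550, 510, 265, 310]
t=1: [376, 363, 385, 363, 349, 440, 329, 384, 368, 385, 287, 285, 380, 503, 357, 402]
t=2: [495, 510, 491, 502, 501, 497, 487, 479, 485, 499, 465, 474, 508, 506, 495, 488]
t=3: [533, 533, 533, 533, 533, 533, 532, 532, 532, 532, 532, 532, 533, 533, 532, 532]
t=4: [531, 531, 531, 531, 531, 531, 531, 531, 531, 531, 531, 531, 531, 531, 531, 531]
t=5: [531, 531, 531, 531, 531, 531, 531, 531, 531, 531, 531, 531, 531, 531, 531, 531]

Answer: [531, 531, 531, 531, 531, 531, 531, 531, 531, 531, 531, 531, 531, 531, 531, 531]
Key observation: The state at step 4, [531, 531, 531, 531, 531, 531, 531, 531, 531, 531, 531, 531, 531, 531, 531, 531], reappears at step 5: the system is in a cycle of period 1 from step 4 on.  Therefore the state at step 3560 equals the state at step 4 + ((3560 - 4) mod 1) = 4, which is [531, 531, 531, 531, 531, 531, 531, 531, 531, 531, 531, 531, 531, 531, 531, 531].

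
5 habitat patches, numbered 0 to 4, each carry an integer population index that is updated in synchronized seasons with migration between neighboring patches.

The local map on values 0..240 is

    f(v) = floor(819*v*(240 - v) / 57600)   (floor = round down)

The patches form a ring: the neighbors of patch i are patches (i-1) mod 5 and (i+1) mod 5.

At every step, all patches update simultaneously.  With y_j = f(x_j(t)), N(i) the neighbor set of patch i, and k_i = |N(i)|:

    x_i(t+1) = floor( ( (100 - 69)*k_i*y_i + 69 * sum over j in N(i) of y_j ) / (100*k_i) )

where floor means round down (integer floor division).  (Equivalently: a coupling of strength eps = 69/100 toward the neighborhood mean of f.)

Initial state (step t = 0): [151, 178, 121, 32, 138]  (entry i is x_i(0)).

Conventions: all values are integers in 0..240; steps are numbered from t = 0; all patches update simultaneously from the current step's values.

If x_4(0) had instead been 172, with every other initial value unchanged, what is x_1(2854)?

Answer: x_1(2854) = 201
Key observation: The state at step 10, [201, 201, 201, 201, 201], reappears at step 14: the system is in a cycle of period 4 from step 10 on.  Therefore the state at step 2854 equals the state at step 10 + ((2854 - 10) mod 4) = 10, which is [201, 201, 201, 201, 201].

Derivation:
t=0: [151, 178, 121, 32, 172]
t=1: [170, 184, 149, 156, 149]
t=2: [169, 169, 174, 190, 181]
t=3: [163, 167, 155, 150, 152]
t=4: [180, 179, 183, 189, 186]
t=5: [149, 151, 146, 142, 144]
t=6: [193, 192, 194, 195, 194]
t=7: [128, 128, 127, 125, 126]
t=8: [203, 203, 203, 204, 203]
t=9: [106, 106, 105, 105, 105]
t=10: [201, 201, 201, 201, 201]
t=11: [111, 111, 111, 111, 111]
t=12: [203, 203, 203, 203, 203]
t=13: [106, 106, 106, 106, 106]
t=14: [201, 201, 201, 201, 201]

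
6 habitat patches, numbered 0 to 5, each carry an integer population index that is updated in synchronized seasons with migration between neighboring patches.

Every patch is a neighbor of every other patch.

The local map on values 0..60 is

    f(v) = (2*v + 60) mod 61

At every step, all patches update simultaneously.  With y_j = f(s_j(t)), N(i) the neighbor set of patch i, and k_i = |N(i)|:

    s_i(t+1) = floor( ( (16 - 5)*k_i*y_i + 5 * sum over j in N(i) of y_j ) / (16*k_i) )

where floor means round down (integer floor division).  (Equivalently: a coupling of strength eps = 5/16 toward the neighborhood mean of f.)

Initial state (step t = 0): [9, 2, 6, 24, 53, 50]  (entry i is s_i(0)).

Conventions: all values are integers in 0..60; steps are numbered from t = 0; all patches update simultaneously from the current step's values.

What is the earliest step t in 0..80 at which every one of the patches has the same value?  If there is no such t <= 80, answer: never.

Simulating step by step:
t=0: [9, 2, 6, 24, 53, 50]  (not all equal)
t=1: [20, 11, 16, 39, 37, 33]  (not all equal)
t=2: [32, 20, 27, 17, 15, 10]  (not all equal)
t=3: [12, 35, 44, 31, 29, 22]  (not all equal)
t=4: [24, 14, 26, 9, 45, 36]  (not all equal)
t=5: [40, 28, 43, 21, 28, 17]  (not all equal)
t=6: [25, 48, 29, 39, 48, 34]  (not all equal)
t=7: [42, 33, 47, 22, 33, 16]  (not all equal)
t=8: [22, 11, 28, 35, 11, 27]  (not all equal)
t=9: [39, 25, 46, 17, 25, 45]  (not all equal)
t=10: [22, 43, 31, 33, 43, 30]  (not all equal)
t=11: [36, 24, 9, 12, 24, 46]  (not all equal)
t=12: [17, 40, 21, 25, 40, 29]  (not all equal)
t=13: [34, 24, 39, 44, 24, 49]  (not all equal)
t=14: [14, 40, 21, 27, 40, 33]  (not all equal)
t=15: [26, 21, 35, 43, 21, 12]  (not all equal)
t=16: [43, 37, 16, 26, 37, 26]  (not all equal)
t=17: [26, 18, 30, 43, 18, 43]  (not all equal)
t=18: [46, 36, 51, 29, 36, 29]  (not all equal)
t=19: [31, 19, 37, 48, 19, 48]  (not all equal)
t=20: [9, 32, 17, 30, 32, 30]  (not all equal)
t=21: [21, 12, 31, 47, 12, 47]  (not all equal)
t=22: [35, 23, 9, 29, 23, 29]  (not all equal)
t=23: [19, 42, 24, 49, 42, 49]  (not all equal)
t=24: [35, 26, 41, 35, 26, 35]  (not all equal)
t=25: [14, 41, 21, 14, 41, 14]  (not all equal)
t=26: [27, 22, 35, 27, 22, 27]  (not all equal)
t=27: [48, 42, 20, 48, 42, 48]  (not all equal)
t=28: [32, 25, 35, 32, 25, 32]  (not all equal)
t=29: [8, 37, 12, 8, 37, 8]  (not all equal)
t=30: [15, 13, 20, 15, 13, 15]  (not all equal)
t=31: [29, 26, 35, 29, 26, 29]  (not all equal)
t=32: [53, 49, 22, 53, 49, 53]  (not all equal)
t=33: [42, 37, 42, 42, 37, 42]  (not all equal)
t=34: [20, 14, 20, 20, 14, 20]  (not all equal)
t=35: [37, 30, 37, 37, 30, 37]  (not all equal)
t=36: [17, 47, 17, 17, 47, 17]  (not all equal)
t=37: [32, 32, 32, 32, 32, 32]  (all equal)

Answer: 37
Key observation: Synchronization is absorbing here: once all patches are equal they stay equal, and step 37 is the first all-equal step.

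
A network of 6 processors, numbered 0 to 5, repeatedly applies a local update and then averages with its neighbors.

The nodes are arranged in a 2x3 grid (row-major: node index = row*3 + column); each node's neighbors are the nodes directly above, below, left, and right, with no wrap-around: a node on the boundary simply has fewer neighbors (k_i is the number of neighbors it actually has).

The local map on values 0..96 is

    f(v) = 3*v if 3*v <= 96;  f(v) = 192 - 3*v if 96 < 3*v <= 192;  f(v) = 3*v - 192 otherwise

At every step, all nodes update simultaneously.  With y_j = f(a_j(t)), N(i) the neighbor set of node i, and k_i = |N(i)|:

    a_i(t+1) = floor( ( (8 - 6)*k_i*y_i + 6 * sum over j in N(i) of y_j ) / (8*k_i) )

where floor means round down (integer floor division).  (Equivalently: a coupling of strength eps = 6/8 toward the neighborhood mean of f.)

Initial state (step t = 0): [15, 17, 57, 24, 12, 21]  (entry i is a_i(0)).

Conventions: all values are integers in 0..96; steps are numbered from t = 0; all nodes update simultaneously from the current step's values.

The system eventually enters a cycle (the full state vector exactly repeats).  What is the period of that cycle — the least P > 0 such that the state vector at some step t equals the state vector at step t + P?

Simulating step by step:
t=0: [15, 17, 57, 24, 12, 21]
t=1: [57, 38, 48, 48, 55, 37]
t=2: [52, 43, 71, 30, 58, 48]
t=3: [66, 34, 46, 42, 54, 26]
t=4: [60, 45, 76, 30, 66, 51]
t=5: [58, 27, 45, 29, 48, 25]
t=6: [67, 51, 72, 46, 72, 58]
t=7: [37, 24, 27, 25, 33, 22]
t=8: [75, 81, 72, 84, 76, 81]
t=9: [49, 36, 44, 40, 49, 35]
t=10: [69, 58, 79, 51, 72, 61]
t=11: [25, 25, 21, 24, 22, 28]
t=12: [73, 69, 75, 70, 74, 69]
t=13: [19, 26, 19, 25, 19, 27]
t=14: [71, 62, 73, 61, 72, 63]
t=15: [10, 19, 10, 19, 10, 19]
t=16: [50, 36, 50, 36, 50, 36]
t=17: [73, 52, 73, 52, 73, 52]
t=18: [33, 29, 33, 29, 33, 29]
t=19: [88, 91, 88, 91, 88, 91]
t=20: [78, 74, 78, 74, 78, 74]
t=21: [33, 39, 33, 39, 33, 39]
t=22: [79, 88, 79, 88, 79, 88]
t=23: [65, 51, 65, 51, 65, 51]
t=24: [30, 12, 30, 12, 30, 12]
t=25: [49, 76, 49, 76, 49, 76]
t=26: [38, 42, 38, 42, 38, 42]
t=27: [69, 75, 69, 75, 69, 75]
t=28: [28, 19, 28, 19, 28, 19]
t=29: [63, 77, 63, 77, 63, 77]
t=30: [30, 12, 30, 12, 30, 12]

Answer: 6
Key observation: The state at step 24, [30, 12, 30, 12, 30, 12], reappears at step 30 — and no state repeats earlier — so the cycle the system enters has period 6.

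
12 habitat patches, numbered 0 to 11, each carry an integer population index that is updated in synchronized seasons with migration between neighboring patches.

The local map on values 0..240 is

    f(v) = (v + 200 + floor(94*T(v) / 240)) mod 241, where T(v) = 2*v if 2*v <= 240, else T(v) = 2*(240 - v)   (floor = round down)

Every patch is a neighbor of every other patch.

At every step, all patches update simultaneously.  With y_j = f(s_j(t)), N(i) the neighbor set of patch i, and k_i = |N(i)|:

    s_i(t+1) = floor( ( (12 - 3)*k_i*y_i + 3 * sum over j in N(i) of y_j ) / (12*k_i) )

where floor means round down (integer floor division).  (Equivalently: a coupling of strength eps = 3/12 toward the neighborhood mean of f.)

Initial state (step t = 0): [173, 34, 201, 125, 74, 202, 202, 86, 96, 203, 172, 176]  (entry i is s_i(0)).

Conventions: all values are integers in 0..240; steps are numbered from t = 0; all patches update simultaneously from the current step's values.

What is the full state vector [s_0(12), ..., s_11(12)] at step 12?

Answer: [187, 187, 187, 187, 187, 187, 187, 187, 187, 187, 187, 187]

Derivation:
t=0: [173, 34, 201, 125, 74, 202, 202, 86, 96, 203, 172, 176]
t=1: [175, 55, 179, 168, 107, 179, 179, 123, 136, 179, 175, 176]
t=2: [179, 87, 180, 179, 154, 180, 180, 171, 174, 180, 179, 180]
t=3: [183, 131, 184, 183, 179, 184, 184, 182, 182, 184, 183, 184]
t=4: [185, 177, 185, 185, 185, 185, 185, 185, 185, 185, 185, 185]
t=5: [186, 185, 186, 186, 186, 186, 186, 186, 186, 186, 186, 186]
t=6: [187, 187, 187, 187, 187, 187, 187, 187, 187, 187, 187, 187]
t=7: [187, 187, 187, 187, 187, 187, 187, 187, 187, 187, 187, 187]
t=8: [187, 187, 187, 187, 187, 187, 187, 187, 187, 187, 187, 187]
t=9: [187, 187, 187, 187, 187, 187, 187, 187, 187, 187, 187, 187]
t=10: [187, 187, 187, 187, 187, 187, 187, 187, 187, 187, 187, 187]
t=11: [187, 187, 187, 187, 187, 187, 187, 187, 187, 187, 187, 187]
t=12: [187, 187, 187, 187, 187, 187, 187, 187, 187, 187, 187, 187]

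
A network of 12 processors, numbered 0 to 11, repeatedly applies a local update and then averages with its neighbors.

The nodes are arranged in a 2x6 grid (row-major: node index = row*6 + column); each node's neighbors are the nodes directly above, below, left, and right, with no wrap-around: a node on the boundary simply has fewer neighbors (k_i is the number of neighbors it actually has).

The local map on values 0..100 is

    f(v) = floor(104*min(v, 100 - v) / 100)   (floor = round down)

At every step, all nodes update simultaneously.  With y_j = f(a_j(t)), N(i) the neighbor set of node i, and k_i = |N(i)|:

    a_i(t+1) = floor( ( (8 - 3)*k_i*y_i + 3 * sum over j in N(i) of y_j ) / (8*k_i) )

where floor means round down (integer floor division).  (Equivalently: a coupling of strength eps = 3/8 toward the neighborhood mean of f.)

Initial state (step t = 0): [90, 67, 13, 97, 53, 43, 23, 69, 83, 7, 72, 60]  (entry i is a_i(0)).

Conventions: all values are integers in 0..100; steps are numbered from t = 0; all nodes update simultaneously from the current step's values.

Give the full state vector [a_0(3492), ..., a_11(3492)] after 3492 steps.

Simulating step by step:
t=0: [90, 67, 13, 97, 53, 43, 23, 69, 83, 7, 72, 60]
t=1: [16, 28, 14, 10, 39, 44, 22, 29, 17, 10, 30, 39]
t=2: [19, 25, 15, 14, 35, 43, 22, 27, 17, 13, 30, 39]
t=3: [20, 24, 16, 16, 33, 41, 22, 25, 17, 15, 30, 39]
t=4: [21, 22, 17, 18, 32, 40, 22, 24, 17, 17, 30, 38]
t=5: [21, 21, 17, 19, 31, 39, 22, 22, 17, 18, 30, 37]
t=6: [21, 20, 17, 20, 31, 38, 21, 21, 17, 19, 30, 37]
t=7: [20, 19, 17, 21, 31, 37, 21, 20, 17, 20, 30, 36]
t=8: [20, 19, 17, 21, 31, 36, 20, 19, 17, 21, 30, 36]
t=9: [19, 18, 17, 21, 31, 36, 19, 18, 17, 21, 30, 35]
t=10: [18, 18, 17, 21, 31, 35, 18, 18, 17, 21, 30, 35]
t=11: [18, 17, 17, 21, 31, 35, 18, 17, 17, 21, 30, 35]
t=12: [17, 17, 17, 21, 31, 35, 17, 17, 17, 21, 30, 35]
t=13: [17, 17, 17, 21, 31, 35, 17, 17, 17, 21, 30, 35]

Answer: [17, 17, 17, 21, 31, 35, 17, 17, 17, 21, 30, 35]
Key observation: The state at step 12, [17, 17, 17, 21, 31, 35, 17, 17, 17, 21, 30, 35], reappears at step 13: the system is in a cycle of period 1 from step 12 on.  Therefore the state at step 3492 equals the state at step 12 + ((3492 - 12) mod 1) = 12, which is [17, 17, 17, 21, 31, 35, 17, 17, 17, 21, 30, 35].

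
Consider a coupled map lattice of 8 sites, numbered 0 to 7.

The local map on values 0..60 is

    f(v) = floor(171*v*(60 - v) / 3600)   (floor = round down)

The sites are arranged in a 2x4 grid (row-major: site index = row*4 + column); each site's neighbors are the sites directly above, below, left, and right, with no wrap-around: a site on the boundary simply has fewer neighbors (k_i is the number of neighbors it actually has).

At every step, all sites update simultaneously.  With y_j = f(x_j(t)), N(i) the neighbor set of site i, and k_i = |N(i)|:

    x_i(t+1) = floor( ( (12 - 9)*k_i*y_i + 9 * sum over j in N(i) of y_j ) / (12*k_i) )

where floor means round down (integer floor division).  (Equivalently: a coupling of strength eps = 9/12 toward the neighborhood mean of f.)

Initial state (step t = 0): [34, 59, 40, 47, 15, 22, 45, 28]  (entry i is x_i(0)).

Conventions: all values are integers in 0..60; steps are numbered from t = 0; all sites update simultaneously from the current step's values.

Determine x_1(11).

Simulating step by step:
t=0: [34, 59, 40, 47, 15, 22, 45, 28]
t=1: [23, 30, 25, 37, 38, 26, 37, 33]
t=2: [40, 41, 40, 41, 40, 40, 41, 40]
t=3: [37, 37, 37, 37, 38, 37, 37, 37]
t=4: [39, 40, 40, 40, 39, 39, 40, 40]
t=5: [38, 38, 38, 38, 38, 38, 38, 38]
t=6: [39, 39, 39, 39, 39, 39, 39, 39]
t=7: [38, 38, 38, 38, 38, 38, 38, 38]
t=8: [39, 39, 39, 39, 39, 39, 39, 39]
t=9: [38, 38, 38, 38, 38, 38, 38, 38]
t=10: [39, 39, 39, 39, 39, 39, 39, 39]
t=11: [38, 38, 38, 38, 38, 38, 38, 38]

Answer: x_1(11) = 38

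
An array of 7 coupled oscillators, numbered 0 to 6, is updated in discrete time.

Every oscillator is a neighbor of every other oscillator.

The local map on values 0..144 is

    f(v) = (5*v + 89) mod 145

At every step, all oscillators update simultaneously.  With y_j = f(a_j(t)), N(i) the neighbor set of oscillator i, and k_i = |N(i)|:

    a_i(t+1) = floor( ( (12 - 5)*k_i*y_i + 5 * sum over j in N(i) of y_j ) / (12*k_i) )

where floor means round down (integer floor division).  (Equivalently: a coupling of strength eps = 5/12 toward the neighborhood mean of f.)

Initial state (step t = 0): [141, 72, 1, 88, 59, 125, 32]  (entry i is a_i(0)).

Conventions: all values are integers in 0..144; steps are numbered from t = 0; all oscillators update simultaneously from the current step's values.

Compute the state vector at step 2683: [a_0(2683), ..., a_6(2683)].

Simulating step by step:
t=0: [141, 72, 1, 88, 59, 125, 32]
t=1: [77, 49, 90, 90, 90, 110, 95]
t=2: [60, 63, 93, 93, 93, 70, 106]
t=3: [93, 101, 103, 103, 103, 44, 62]
t=4: [84, 30, 35, 35, 35, 32, 79]
t=5: [85, 95, 108, 108, 108, 100, 72]
t=6: [66, 92, 51, 51, 51, 30, 33]
t=7: [108, 100, 69, 69, 69, 90, 98]
t=8: [76, 55, 125, 125, 125, 104, 125]
t=9: [64, 84, 115, 115, 115, 61, 115]
t=10: [105, 81, 87, 87, 87, 97, 87]
t=11: [58, 71, 86, 86, 86, 112, 86]
t=12: [80, 39, 78, 78, 78, 70, 78]
t=13: [53, 97, 48, 48, 48, 27, 48]
t=14: [63, 101, 50, 50, 50, 71, 50]
t=15: [81, 30, 48, 48, 48, 27, 48]
t=16: [57, 75, 46, 46, 46, 67, 46]
t=17: [68, 40, 40, 40, 40, 94, 40]
t=18: [139, 142, 142, 142, 142, 131, 142]
t=19: [61, 69, 69, 69, 69, 40, 69]
t=20: [120, 141, 141, 141, 141, 141, 141]
t=21: [92, 71, 71, 71, 71, 71, 71]
t=22: [70, 16, 16, 16, 16, 16, 16]
t=23: [12, 22, 22, 22, 22, 22, 22]
t=24: [24, 50, 50, 50, 50, 50, 50]
t=25: [57, 50, 50, 50, 50, 50, 50]
t=26: [69, 51, 51, 51, 51, 51, 51]
t=27: [106, 60, 60, 60, 60, 60, 60]
t=28: [64, 94, 94, 94, 94, 94, 94]
t=29: [121, 123, 123, 123, 123, 123, 123]
t=30: [118, 123, 123, 123, 123, 123, 123]
t=31: [109, 122, 122, 122, 122, 122, 122]
t=32: [81, 114, 114, 114, 114, 114, 114]
t=33: [67, 77, 77, 77, 77, 77, 77]
t=34: [94, 45, 45, 45, 45, 45, 45]
t=35: [82, 30, 30, 30, 30, 30, 30]
t=36: [76, 91, 91, 91, 91, 91, 91]
t=37: [65, 103, 103, 103, 103, 103, 103]
t=38: [82, 30, 30, 30, 30, 30, 30]

Answer: [65, 103, 103, 103, 103, 103, 103]
Key observation: The state at step 35, [82, 30, 30, 30, 30, 30, 30], reappears at step 38: the system is in a cycle of period 3 from step 35 on.  Therefore the state at step 2683 equals the state at step 35 + ((2683 - 35) mod 3) = 37, which is [65, 103, 103, 103, 103, 103, 103].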